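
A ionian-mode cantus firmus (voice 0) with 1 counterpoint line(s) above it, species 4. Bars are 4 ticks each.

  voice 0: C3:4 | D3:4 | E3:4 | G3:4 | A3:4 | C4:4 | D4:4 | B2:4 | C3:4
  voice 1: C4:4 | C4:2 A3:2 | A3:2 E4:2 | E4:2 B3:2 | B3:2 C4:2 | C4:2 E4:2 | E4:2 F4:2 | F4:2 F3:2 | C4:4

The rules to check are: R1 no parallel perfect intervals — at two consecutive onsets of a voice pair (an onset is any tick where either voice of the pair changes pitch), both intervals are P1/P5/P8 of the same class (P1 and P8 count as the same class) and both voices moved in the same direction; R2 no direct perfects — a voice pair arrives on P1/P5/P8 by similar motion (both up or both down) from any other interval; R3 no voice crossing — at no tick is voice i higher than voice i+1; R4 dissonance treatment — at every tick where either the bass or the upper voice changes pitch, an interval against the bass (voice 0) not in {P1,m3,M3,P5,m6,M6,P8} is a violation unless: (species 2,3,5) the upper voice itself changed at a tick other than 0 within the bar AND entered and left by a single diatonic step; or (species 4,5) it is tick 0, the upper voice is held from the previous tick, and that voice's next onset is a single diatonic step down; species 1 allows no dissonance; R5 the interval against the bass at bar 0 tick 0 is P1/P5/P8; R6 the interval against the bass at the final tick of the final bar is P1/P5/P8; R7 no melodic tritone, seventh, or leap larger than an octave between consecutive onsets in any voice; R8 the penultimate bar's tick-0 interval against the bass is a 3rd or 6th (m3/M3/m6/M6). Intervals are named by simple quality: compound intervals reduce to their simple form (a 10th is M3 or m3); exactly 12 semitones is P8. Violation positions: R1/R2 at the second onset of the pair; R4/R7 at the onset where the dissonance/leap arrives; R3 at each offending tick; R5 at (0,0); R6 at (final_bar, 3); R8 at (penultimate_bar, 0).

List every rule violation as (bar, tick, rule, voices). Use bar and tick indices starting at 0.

bar 0: v0=C3 v1=C4 downbeat P8
bar 1: v0=D3 v1=C4 downbeat m7
bar 2: v0=E3 v1=A3 downbeat P4
bar 3: v0=G3 v1=E4 downbeat M6
bar 4: v0=A3 v1=B3 downbeat M2
bar 5: v0=C4 v1=C4 downbeat P1
bar 6: v0=D4 v1=E4 downbeat M2
bar 7: v0=B2 v1=F4 downbeat TT
bar 8: v0=C3 v1=C4 downbeat P8
  -> R4 @ bar 1 tick 0 v(0, 1): D3/C4 m7 untreated
  -> R4 @ bar 2 tick 0 v(0, 1): E3/A3 P4 untreated
  -> R4 @ bar 4 tick 0 v(0, 1): A3/B3 M2 untreated
  -> R4 @ bar 6 tick 0 v(0, 1): D4/E4 M2 untreated
  -> R4 @ bar 7 tick 0 v(0, 1): B2/F4 TT untreated
  -> R7 @ bar 7 tick 0 v(0,): D4->B2 leap 15st
  -> R8 @ bar 7 tick 0 v(0, 1): penult TT not 3rd/6th
  -> R4 @ bar 7 tick 2 v(0, 1): B2/F3 TT untreated
  -> R2 @ bar 8 tick 0 v(0, 1): B2/F3 TT -> C3/C4 P8 similar

(1, 0, R4, (0, 1))
(2, 0, R4, (0, 1))
(4, 0, R4, (0, 1))
(6, 0, R4, (0, 1))
(7, 0, R4, (0, 1))
(7, 0, R7, (0,))
(7, 0, R8, (0, 1))
(7, 2, R4, (0, 1))
(8, 0, R2, (0, 1))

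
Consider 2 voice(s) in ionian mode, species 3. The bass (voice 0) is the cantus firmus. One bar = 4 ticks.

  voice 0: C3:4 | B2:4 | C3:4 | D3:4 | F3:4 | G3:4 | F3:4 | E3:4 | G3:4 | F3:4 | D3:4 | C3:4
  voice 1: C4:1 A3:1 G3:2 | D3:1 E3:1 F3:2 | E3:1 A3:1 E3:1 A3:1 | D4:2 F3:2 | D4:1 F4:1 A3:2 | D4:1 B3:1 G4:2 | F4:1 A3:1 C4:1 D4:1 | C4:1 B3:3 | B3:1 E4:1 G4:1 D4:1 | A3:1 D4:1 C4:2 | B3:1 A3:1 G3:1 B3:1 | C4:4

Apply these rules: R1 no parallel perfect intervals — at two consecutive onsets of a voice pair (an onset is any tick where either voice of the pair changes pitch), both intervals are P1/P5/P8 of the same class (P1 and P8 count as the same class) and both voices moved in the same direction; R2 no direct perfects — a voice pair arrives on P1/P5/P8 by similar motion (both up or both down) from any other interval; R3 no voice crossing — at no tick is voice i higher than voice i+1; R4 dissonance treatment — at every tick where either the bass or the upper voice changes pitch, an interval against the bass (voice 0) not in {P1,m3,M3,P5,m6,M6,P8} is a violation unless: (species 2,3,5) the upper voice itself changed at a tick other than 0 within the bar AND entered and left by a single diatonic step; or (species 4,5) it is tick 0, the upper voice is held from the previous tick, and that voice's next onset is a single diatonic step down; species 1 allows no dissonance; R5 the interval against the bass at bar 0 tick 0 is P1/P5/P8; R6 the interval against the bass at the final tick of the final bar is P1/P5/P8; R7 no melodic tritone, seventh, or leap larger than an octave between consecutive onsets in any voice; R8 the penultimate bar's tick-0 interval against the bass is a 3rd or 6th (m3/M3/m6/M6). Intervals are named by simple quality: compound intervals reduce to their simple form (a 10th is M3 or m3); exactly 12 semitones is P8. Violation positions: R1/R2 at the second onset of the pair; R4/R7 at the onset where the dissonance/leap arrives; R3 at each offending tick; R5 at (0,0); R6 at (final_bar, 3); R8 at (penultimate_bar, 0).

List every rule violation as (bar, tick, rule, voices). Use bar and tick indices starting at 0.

(3, 0, R2, (0, 1))
(5, 0, R2, (0, 1))
(6, 0, R1, (0, 1))
(10, 2, R4, (0, 1))

bar 0: v0=C3 v1=C4 downbeat P8
bar 1: v0=B2 v1=D3 downbeat m3
bar 2: v0=C3 v1=E3 downbeat M3
bar 3: v0=D3 v1=D4 downbeat P8
bar 4: v0=F3 v1=D4 downbeat M6
bar 5: v0=G3 v1=D4 downbeat P5
bar 6: v0=F3 v1=F4 downbeat P8
bar 7: v0=E3 v1=C4 downbeat m6
bar 8: v0=G3 v1=B3 downbeat M3
bar 9: v0=F3 v1=A3 downbeat M3
bar 10: v0=D3 v1=B3 downbeat M6
bar 11: v0=C3 v1=C4 downbeat P8
  -> R2 @ bar 3 tick 0 v(0, 1): C3/A3 M6 -> D3/D4 P8 similar
  -> R2 @ bar 5 tick 0 v(0, 1): F3/A3 M3 -> G3/D4 P5 similar
  -> R1 @ bar 6 tick 0 v(0, 1): G3/G4 P8 -> F3/F4 P8 similar
  -> R4 @ bar 10 tick 2 v(0, 1): D3/G3 P4 untreated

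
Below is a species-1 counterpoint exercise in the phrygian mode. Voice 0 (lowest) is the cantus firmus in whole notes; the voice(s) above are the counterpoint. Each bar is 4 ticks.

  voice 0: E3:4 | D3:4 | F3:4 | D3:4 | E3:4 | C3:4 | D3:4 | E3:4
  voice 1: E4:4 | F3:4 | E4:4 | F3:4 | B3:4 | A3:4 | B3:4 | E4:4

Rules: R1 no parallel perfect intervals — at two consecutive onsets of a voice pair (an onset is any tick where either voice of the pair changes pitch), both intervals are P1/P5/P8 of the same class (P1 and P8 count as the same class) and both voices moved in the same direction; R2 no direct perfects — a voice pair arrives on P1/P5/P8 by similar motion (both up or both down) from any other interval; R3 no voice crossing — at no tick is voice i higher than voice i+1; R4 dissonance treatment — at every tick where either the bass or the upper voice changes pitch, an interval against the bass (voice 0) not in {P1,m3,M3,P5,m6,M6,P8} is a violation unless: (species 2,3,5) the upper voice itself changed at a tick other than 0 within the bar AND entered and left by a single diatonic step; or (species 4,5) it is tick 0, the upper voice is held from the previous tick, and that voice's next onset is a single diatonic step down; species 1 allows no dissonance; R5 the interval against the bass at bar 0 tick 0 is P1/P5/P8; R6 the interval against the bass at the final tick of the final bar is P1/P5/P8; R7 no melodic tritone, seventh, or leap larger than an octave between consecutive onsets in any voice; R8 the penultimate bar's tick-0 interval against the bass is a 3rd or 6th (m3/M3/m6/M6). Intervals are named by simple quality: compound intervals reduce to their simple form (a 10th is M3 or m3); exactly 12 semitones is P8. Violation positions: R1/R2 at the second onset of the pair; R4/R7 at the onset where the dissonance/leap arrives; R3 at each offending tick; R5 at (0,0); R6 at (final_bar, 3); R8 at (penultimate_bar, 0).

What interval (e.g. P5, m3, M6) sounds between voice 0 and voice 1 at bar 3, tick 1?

voice 0=D3 voice 1=F3 -> m3

m3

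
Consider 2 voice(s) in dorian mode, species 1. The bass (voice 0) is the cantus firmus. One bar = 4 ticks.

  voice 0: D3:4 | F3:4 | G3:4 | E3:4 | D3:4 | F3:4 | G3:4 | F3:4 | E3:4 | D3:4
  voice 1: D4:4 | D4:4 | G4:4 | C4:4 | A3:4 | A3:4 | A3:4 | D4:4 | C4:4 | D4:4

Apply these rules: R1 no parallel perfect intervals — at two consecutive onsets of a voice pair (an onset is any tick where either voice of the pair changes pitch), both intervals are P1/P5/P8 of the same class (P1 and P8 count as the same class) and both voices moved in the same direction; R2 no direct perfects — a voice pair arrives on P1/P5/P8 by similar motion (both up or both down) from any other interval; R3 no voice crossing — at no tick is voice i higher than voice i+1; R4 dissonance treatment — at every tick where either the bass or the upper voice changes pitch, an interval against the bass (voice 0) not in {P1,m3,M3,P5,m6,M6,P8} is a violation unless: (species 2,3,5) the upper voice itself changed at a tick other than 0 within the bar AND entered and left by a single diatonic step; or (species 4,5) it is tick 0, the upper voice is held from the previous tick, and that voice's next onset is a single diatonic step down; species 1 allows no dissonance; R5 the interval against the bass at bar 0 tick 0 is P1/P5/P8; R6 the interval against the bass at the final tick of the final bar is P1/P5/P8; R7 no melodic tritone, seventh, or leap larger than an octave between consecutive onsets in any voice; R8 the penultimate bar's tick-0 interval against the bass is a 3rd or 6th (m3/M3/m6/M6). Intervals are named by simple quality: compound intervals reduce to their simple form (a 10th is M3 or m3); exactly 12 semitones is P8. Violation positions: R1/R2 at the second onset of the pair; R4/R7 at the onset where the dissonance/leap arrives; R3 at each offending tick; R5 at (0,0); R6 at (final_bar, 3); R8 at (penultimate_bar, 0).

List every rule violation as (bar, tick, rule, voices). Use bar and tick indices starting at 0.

(2, 0, R2, (0, 1))
(4, 0, R2, (0, 1))
(6, 0, R4, (0, 1))

bar 0: v0=D3 v1=D4 downbeat P8
bar 1: v0=F3 v1=D4 downbeat M6
bar 2: v0=G3 v1=G4 downbeat P8
bar 3: v0=E3 v1=C4 downbeat m6
bar 4: v0=D3 v1=A3 downbeat P5
bar 5: v0=F3 v1=A3 downbeat M3
bar 6: v0=G3 v1=A3 downbeat M2
bar 7: v0=F3 v1=D4 downbeat M6
bar 8: v0=E3 v1=C4 downbeat m6
bar 9: v0=D3 v1=D4 downbeat P8
  -> R2 @ bar 2 tick 0 v(0, 1): F3/D4 M6 -> G3/G4 P8 similar
  -> R2 @ bar 4 tick 0 v(0, 1): E3/C4 m6 -> D3/A3 P5 similar
  -> R4 @ bar 6 tick 0 v(0, 1): G3/A3 M2 untreated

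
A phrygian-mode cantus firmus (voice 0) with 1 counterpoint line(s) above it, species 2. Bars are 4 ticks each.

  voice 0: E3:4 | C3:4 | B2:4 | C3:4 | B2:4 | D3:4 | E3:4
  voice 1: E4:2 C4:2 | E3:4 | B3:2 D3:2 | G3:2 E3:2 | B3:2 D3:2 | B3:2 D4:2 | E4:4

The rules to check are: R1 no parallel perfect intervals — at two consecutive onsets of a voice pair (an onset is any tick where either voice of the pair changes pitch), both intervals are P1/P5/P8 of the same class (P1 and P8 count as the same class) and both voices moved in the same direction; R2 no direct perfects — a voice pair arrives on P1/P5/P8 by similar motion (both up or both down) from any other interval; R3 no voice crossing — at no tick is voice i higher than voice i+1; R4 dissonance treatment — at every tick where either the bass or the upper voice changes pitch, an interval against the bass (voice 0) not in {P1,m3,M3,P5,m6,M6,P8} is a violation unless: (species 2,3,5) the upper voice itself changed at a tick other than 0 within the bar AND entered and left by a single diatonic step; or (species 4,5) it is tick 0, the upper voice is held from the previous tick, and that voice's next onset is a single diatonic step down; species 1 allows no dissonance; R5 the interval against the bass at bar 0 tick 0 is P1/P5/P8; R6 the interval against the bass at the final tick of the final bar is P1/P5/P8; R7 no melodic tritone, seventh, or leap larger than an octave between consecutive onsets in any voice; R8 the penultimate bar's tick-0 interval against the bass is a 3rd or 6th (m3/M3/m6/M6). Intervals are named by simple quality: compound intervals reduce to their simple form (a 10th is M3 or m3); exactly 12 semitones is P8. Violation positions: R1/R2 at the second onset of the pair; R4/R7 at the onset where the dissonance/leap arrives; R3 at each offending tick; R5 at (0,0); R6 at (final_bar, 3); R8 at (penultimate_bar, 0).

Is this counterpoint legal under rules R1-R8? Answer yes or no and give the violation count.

No (2 violations)

bar 0: v0=E3 v1=E4 (P8)
bar 1: v0=C3 v1=E3 (M3)
bar 2: v0=B2 v1=B3 (P8)
bar 3: v0=C3 v1=G3 (P5)
bar 4: v0=B2 v1=B3 (P8)
bar 5: v0=D3 v1=B3 (M6)
bar 6: v0=E3 v1=E4 (P8)
  R2 @ bar3.0: B2/D3 m3 -> C3/G3 P5 similar
  R1 @ bar6.0: D3/D4 P8 -> E3/E4 P8 similar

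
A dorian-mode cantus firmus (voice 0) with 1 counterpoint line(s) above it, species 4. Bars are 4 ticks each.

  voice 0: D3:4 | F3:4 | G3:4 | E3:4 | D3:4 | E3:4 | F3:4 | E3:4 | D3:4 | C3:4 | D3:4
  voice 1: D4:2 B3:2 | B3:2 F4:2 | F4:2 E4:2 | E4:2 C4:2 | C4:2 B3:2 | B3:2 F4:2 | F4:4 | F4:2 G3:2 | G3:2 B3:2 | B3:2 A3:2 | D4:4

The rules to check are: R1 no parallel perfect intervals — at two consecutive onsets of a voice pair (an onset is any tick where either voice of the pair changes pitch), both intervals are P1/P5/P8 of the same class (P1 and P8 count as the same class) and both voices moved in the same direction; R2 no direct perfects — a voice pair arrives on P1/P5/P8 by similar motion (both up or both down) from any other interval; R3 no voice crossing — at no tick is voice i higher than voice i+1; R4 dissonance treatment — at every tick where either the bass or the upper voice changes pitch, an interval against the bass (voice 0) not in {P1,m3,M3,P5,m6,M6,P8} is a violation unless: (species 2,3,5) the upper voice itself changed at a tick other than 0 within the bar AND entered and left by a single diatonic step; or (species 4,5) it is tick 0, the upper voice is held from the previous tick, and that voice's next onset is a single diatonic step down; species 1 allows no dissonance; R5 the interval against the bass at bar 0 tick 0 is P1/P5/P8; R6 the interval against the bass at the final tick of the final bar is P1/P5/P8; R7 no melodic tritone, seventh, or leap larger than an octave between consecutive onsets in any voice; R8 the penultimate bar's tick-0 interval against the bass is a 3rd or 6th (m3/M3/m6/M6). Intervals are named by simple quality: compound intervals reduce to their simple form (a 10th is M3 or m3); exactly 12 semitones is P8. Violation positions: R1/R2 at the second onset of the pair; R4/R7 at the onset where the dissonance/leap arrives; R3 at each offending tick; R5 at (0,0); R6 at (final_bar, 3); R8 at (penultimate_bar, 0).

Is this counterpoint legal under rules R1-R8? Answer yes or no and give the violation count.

bar 0: v0=D3 v1=D4 (P8)
bar 1: v0=F3 v1=B3 (TT)
bar 2: v0=G3 v1=F4 (m7)
bar 3: v0=E3 v1=E4 (P8)
bar 4: v0=D3 v1=C4 (m7)
bar 5: v0=E3 v1=B3 (P5)
bar 6: v0=F3 v1=F4 (P8)
bar 7: v0=E3 v1=F4 (m2)
bar 8: v0=D3 v1=G3 (P4)
bar 9: v0=C3 v1=B3 (M7)
bar 10: v0=D3 v1=D4 (P8)
  R4 @ bar1.0: F3/B3 TT untreated
  R7 @ bar1.2: B3->F4 leap 6st
  R4 @ bar5.2: E3/F4 m2 untreated
  R7 @ bar5.2: B3->F4 leap 6st
  R4 @ bar7.0: E3/F4 m2 untreated
  R7 @ bar7.2: F4->G3 leap 10st
  R4 @ bar8.0: D3/G3 P4 untreated
  R8 @ bar9.0: penult M7 not 3rd/6th
  R2 @ bar10.0: C3/A3 M6 -> D3/D4 P8 similar

No (9 violations)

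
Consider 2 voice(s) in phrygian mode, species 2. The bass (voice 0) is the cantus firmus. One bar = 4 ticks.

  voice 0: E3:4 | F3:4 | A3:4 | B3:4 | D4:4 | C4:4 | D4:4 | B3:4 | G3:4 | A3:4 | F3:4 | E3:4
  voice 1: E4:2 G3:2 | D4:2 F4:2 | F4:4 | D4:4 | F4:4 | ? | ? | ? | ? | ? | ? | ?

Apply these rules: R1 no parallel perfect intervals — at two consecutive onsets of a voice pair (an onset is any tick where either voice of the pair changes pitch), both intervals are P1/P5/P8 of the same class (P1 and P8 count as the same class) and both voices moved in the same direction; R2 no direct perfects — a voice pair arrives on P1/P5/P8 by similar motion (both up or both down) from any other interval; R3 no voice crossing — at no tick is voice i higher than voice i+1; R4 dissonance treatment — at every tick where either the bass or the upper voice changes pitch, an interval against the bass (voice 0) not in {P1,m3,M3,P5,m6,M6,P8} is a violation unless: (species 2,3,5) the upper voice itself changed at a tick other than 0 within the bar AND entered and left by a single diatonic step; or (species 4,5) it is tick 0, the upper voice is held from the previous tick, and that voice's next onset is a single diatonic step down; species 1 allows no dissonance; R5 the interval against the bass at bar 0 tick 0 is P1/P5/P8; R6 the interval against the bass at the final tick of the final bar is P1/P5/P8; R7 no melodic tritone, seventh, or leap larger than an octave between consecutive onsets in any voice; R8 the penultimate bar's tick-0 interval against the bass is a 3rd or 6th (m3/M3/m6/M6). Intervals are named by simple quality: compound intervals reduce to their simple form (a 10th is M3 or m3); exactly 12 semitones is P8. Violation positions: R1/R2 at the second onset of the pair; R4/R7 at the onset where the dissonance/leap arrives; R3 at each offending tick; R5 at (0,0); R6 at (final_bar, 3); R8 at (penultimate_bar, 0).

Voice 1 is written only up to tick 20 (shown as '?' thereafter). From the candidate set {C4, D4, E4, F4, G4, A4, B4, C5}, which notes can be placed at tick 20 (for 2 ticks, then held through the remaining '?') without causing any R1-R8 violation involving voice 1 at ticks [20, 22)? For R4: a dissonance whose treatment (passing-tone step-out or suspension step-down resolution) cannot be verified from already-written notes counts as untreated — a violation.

C4: violates R2
D4: violates R4
E4: legal
F4: violates R4
G4: legal
A4: legal
B4: violates R4,R7
C5: legal

{A4, C5, E4, G4}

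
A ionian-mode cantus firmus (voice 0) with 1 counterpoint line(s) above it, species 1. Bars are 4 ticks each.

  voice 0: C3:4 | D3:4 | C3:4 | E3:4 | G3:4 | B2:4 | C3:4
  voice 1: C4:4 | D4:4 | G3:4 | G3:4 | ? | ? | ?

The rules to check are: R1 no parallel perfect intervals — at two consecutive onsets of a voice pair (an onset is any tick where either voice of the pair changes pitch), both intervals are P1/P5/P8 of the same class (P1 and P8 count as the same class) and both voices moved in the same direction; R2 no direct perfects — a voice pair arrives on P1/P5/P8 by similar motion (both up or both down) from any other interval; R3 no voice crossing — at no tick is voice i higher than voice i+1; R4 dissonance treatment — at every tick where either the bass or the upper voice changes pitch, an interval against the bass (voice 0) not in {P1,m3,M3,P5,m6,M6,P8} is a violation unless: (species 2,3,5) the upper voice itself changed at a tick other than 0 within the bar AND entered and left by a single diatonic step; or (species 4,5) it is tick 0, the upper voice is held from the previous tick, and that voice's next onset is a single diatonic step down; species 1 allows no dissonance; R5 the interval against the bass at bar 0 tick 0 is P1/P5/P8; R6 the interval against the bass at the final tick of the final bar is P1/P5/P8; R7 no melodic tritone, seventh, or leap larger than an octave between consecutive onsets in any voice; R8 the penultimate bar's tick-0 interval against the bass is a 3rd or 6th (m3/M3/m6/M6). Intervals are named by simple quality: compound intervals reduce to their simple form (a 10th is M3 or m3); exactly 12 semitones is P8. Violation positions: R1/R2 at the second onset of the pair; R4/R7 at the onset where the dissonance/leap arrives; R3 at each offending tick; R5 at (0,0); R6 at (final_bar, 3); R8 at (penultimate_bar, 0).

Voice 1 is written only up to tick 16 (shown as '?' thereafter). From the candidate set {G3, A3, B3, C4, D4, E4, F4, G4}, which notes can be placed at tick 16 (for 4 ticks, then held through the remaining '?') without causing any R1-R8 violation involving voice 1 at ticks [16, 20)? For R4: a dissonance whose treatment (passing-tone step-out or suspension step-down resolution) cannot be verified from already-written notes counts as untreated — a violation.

{B3, E4, G3}

G3: legal
A3: violates R4
B3: legal
C4: violates R4
D4: violates R2
E4: legal
F4: violates R4,R7
G4: violates R2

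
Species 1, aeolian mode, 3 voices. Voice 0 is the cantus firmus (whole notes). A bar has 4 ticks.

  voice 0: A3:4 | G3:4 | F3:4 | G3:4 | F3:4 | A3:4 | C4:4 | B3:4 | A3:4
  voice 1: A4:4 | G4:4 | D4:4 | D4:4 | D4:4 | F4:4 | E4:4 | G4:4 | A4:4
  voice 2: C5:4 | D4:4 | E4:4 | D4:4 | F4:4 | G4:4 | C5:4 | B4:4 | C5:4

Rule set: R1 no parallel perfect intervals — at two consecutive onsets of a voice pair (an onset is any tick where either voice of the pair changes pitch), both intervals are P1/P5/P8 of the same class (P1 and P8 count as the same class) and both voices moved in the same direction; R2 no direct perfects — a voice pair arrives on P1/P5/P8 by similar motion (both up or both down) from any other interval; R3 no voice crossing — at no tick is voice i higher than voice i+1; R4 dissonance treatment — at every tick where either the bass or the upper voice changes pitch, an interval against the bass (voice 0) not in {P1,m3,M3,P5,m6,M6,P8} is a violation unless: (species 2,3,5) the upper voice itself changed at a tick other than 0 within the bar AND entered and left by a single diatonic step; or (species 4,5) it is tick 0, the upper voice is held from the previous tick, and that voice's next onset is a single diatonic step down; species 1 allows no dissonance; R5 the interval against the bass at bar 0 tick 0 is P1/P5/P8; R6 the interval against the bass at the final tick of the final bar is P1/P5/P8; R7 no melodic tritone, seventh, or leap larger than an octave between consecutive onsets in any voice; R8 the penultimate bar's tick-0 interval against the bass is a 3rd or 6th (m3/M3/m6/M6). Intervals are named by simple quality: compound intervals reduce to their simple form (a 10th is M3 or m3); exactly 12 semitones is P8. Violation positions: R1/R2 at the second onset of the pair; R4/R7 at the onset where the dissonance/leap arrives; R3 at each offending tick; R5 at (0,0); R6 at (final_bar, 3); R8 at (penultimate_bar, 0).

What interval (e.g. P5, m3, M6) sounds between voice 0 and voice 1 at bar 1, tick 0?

P8

voice 0=G3 voice 1=G4 -> P8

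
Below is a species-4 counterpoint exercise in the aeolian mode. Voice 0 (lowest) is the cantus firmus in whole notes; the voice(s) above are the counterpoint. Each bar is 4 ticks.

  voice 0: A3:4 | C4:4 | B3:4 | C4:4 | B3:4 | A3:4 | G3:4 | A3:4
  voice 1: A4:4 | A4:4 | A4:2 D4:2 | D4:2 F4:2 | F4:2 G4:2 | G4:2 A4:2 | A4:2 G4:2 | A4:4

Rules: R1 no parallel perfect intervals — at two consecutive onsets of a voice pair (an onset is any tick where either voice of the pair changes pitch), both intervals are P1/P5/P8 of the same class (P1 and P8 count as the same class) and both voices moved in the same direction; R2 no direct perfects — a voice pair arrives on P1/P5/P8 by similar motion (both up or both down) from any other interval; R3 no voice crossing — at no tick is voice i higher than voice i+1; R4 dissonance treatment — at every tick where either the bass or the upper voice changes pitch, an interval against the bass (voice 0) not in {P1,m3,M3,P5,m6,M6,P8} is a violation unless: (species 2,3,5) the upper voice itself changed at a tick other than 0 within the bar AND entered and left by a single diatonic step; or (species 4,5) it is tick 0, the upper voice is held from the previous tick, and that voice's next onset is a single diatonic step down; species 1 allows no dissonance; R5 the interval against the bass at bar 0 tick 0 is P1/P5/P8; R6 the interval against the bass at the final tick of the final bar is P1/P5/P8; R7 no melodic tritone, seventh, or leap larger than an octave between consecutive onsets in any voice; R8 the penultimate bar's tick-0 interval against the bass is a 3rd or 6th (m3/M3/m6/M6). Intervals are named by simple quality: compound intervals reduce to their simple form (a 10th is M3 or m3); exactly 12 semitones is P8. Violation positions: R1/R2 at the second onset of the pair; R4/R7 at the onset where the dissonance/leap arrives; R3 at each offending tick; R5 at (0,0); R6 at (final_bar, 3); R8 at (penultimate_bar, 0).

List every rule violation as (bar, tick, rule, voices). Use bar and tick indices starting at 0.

bar 0: v0=A3 v1=A4 downbeat P8
bar 1: v0=C4 v1=A4 downbeat M6
bar 2: v0=B3 v1=A4 downbeat m7
bar 3: v0=C4 v1=D4 downbeat M2
bar 4: v0=B3 v1=F4 downbeat TT
bar 5: v0=A3 v1=G4 downbeat m7
bar 6: v0=G3 v1=A4 downbeat M2
bar 7: v0=A3 v1=A4 downbeat P8
  -> R4 @ bar 2 tick 0 v(0, 1): B3/A4 m7 untreated
  -> R4 @ bar 3 tick 0 v(0, 1): C4/D4 M2 untreated
  -> R4 @ bar 3 tick 2 v(0, 1): C4/F4 P4 untreated
  -> R4 @ bar 4 tick 0 v(0, 1): B3/F4 TT untreated
  -> R4 @ bar 5 tick 0 v(0, 1): A3/G4 m7 untreated
  -> R8 @ bar 6 tick 0 v(0, 1): penult M2 not 3rd/6th
  -> R1 @ bar 7 tick 0 v(0, 1): G3/G4 P8 -> A3/A4 P8 similar

(2, 0, R4, (0, 1))
(3, 0, R4, (0, 1))
(3, 2, R4, (0, 1))
(4, 0, R4, (0, 1))
(5, 0, R4, (0, 1))
(6, 0, R8, (0, 1))
(7, 0, R1, (0, 1))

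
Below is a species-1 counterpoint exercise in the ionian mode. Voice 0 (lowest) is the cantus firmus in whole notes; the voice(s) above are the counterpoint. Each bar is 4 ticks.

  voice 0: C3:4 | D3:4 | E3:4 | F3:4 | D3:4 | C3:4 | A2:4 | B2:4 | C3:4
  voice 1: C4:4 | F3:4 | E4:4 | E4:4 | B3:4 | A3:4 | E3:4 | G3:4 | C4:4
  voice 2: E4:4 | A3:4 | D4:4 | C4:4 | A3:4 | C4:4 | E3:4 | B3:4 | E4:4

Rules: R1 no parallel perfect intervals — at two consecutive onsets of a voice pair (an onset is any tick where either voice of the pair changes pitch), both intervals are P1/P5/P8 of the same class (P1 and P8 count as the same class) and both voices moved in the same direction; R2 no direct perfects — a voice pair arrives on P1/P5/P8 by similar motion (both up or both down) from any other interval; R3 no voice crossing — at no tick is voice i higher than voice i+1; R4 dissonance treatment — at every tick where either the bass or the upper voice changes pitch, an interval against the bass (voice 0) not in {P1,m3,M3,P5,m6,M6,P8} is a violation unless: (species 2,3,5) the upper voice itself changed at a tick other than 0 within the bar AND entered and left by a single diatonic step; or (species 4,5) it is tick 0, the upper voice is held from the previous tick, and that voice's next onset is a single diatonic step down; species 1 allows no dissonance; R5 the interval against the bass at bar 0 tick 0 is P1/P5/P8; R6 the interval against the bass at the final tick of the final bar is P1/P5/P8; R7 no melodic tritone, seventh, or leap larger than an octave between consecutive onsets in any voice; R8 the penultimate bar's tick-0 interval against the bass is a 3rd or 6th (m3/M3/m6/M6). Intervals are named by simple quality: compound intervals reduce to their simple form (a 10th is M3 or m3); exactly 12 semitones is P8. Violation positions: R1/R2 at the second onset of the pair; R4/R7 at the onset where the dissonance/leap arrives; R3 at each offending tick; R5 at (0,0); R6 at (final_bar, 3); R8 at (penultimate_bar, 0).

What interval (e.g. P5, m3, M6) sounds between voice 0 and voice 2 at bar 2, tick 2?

m7

voice 0=E3 voice 2=D4 -> m7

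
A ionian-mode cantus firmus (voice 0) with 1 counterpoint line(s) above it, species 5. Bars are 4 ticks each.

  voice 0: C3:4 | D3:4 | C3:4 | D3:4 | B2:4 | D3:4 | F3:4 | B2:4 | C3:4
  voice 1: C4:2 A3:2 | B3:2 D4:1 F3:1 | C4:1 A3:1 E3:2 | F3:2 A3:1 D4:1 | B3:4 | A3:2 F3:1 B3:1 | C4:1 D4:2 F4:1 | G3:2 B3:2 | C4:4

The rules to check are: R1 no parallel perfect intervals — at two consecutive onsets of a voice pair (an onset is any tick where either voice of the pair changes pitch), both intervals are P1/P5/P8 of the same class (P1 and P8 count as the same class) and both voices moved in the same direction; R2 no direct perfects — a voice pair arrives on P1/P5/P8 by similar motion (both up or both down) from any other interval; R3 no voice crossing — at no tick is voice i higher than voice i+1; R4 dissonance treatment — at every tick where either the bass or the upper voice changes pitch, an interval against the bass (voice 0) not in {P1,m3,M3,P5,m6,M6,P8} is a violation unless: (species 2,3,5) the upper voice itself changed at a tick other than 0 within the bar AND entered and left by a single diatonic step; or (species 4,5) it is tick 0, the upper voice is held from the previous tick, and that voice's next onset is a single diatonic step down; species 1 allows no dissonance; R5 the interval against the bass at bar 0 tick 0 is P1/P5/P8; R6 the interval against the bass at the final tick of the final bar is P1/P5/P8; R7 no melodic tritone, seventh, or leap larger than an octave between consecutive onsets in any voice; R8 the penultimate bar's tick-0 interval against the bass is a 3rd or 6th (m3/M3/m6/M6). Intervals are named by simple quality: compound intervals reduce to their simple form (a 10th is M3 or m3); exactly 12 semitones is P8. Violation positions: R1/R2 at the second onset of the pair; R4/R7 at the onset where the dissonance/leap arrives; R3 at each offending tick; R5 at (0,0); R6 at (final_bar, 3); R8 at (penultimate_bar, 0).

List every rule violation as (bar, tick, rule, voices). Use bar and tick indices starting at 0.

(4, 0, R1, (0, 1))
(5, 3, R7, (1,))
(6, 0, R2, (0, 1))
(7, 0, R7, (0,))
(7, 0, R7, (1,))
(8, 0, R1, (0, 1))

bar 0: v0=C3 v1=C4 downbeat P8
bar 1: v0=D3 v1=B3 downbeat M6
bar 2: v0=C3 v1=C4 downbeat P8
bar 3: v0=D3 v1=F3 downbeat m3
bar 4: v0=B2 v1=B3 downbeat P8
bar 5: v0=D3 v1=A3 downbeat P5
bar 6: v0=F3 v1=C4 downbeat P5
bar 7: v0=B2 v1=G3 downbeat m6
bar 8: v0=C3 v1=C4 downbeat P8
  -> R1 @ bar 4 tick 0 v(0, 1): D3/D4 P8 -> B2/B3 P8 similar
  -> R7 @ bar 5 tick 3 v(1,): F3->B3 leap 6st
  -> R2 @ bar 6 tick 0 v(0, 1): D3/B3 M6 -> F3/C4 P5 similar
  -> R7 @ bar 7 tick 0 v(0,): F3->B2 leap 6st
  -> R7 @ bar 7 tick 0 v(1,): F4->G3 leap 10st
  -> R1 @ bar 8 tick 0 v(0, 1): B2/B3 P8 -> C3/C4 P8 similar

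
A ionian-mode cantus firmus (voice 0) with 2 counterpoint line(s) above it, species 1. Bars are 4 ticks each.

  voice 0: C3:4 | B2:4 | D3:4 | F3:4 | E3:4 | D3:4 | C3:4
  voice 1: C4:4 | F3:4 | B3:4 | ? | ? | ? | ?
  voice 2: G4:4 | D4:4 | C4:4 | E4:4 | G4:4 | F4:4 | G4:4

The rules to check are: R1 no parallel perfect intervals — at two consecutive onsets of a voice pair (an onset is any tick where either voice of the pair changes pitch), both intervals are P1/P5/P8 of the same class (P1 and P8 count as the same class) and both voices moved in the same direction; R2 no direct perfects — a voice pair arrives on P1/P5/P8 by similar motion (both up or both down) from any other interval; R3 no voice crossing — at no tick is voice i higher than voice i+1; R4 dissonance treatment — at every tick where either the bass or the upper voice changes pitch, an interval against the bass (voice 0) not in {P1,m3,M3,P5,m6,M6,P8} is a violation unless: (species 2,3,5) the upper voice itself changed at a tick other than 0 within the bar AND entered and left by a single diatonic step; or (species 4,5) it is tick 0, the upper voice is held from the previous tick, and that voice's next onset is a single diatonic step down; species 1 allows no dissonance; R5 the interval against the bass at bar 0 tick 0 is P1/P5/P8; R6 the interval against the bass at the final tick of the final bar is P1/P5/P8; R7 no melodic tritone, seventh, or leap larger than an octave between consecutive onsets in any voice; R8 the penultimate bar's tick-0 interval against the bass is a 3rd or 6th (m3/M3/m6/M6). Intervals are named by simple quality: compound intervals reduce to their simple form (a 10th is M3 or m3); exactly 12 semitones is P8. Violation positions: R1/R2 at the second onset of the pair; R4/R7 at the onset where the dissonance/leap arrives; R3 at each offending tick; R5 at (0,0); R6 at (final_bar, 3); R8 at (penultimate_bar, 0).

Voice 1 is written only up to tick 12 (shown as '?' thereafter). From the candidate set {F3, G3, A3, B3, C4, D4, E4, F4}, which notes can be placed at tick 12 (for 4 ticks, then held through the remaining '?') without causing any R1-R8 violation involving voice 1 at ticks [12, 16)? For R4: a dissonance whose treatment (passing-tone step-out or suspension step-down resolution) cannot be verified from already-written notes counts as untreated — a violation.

F3: violates R7
G3: violates R4
A3: legal
B3: violates R4
C4: violates R2
D4: legal
E4: violates R2,R4
F4: violates R2,R3,R7

{A3, D4}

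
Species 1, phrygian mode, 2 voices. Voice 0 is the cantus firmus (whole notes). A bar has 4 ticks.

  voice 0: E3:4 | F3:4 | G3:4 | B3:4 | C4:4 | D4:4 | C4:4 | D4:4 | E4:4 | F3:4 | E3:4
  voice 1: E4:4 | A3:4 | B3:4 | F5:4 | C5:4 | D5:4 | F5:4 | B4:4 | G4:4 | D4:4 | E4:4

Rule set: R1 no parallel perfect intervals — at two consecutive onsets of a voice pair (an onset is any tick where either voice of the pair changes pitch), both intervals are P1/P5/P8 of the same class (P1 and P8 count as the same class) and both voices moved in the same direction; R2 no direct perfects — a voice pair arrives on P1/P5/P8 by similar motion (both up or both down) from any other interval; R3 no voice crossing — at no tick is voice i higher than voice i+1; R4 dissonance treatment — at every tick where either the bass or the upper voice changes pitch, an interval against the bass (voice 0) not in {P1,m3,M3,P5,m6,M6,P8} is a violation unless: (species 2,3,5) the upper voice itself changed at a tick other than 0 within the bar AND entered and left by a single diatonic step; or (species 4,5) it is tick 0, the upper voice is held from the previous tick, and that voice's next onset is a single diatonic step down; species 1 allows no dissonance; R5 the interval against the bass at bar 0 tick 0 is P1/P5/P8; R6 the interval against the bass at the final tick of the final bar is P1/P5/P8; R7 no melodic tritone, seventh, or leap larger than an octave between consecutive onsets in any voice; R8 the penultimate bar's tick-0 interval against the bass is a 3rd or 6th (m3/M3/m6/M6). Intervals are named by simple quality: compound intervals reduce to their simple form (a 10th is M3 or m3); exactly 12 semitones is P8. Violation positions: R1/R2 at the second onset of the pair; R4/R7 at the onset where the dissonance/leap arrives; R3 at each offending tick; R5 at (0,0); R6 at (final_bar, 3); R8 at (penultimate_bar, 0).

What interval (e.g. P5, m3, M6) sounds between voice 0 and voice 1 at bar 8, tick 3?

voice 0=E4 voice 1=G4 -> m3

m3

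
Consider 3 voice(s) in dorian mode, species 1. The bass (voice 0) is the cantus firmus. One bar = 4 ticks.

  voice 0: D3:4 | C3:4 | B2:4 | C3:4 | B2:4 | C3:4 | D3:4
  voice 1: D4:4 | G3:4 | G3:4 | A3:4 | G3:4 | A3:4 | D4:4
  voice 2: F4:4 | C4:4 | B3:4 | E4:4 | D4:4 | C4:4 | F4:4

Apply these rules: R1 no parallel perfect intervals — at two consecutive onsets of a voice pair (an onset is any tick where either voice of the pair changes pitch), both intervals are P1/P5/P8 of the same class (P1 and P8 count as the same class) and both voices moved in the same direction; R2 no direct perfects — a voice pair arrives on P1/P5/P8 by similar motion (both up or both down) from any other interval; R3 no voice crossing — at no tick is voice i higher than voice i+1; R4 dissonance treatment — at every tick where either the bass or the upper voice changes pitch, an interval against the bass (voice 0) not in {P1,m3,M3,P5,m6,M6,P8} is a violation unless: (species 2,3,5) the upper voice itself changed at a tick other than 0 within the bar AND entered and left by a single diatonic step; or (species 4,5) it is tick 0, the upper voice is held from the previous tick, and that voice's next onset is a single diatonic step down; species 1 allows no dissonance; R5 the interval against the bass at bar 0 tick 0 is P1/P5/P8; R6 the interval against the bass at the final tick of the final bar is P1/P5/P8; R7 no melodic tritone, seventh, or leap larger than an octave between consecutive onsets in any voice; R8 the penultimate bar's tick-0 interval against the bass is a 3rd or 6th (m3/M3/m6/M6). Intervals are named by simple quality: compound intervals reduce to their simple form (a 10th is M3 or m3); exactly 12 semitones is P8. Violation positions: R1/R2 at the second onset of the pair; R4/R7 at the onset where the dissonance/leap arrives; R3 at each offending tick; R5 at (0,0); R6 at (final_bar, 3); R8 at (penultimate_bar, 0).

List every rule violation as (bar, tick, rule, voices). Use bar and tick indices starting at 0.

(0, 0, R5, (0, 2))
(1, 0, R2, (0, 1))
(1, 0, R2, (0, 2))
(2, 0, R1, (0, 2))
(3, 0, R2, (1, 2))
(4, 0, R1, (1, 2))
(5, 0, R8, (0, 2))
(6, 0, R2, (0, 1))
(6, 3, R6, (0, 2))

bar 0: v0=D3 v1=D4 v2=F4 downbeat m3
bar 1: v0=C3 v1=G3 v2=C4 downbeat P8
bar 2: v0=B2 v1=G3 v2=B3 downbeat P8
bar 3: v0=C3 v1=A3 v2=E4 downbeat M3
bar 4: v0=B2 v1=G3 v2=D4 downbeat m3
bar 5: v0=C3 v1=A3 v2=C4 downbeat P8
bar 6: v0=D3 v1=D4 v2=F4 downbeat m3
  -> R5 @ bar 0 tick 0 v(0, 2): opens on m3
  -> R2 @ bar 1 tick 0 v(0, 1): D3/D4 P8 -> C3/G3 P5 similar
  -> R2 @ bar 1 tick 0 v(0, 2): D3/F4 m3 -> C3/C4 P8 similar
  -> R1 @ bar 2 tick 0 v(0, 2): C3/C4 P8 -> B2/B3 P8 similar
  -> R2 @ bar 3 tick 0 v(1, 2): G3/B3 M3 -> A3/E4 P5 similar
  -> R1 @ bar 4 tick 0 v(1, 2): A3/E4 P5 -> G3/D4 P5 similar
  -> R8 @ bar 5 tick 0 v(0, 2): penult P8 not 3rd/6th
  -> R2 @ bar 6 tick 0 v(0, 1): C3/A3 M6 -> D3/D4 P8 similar
  -> R6 @ bar 6 tick 3 v(0, 2): closes on m3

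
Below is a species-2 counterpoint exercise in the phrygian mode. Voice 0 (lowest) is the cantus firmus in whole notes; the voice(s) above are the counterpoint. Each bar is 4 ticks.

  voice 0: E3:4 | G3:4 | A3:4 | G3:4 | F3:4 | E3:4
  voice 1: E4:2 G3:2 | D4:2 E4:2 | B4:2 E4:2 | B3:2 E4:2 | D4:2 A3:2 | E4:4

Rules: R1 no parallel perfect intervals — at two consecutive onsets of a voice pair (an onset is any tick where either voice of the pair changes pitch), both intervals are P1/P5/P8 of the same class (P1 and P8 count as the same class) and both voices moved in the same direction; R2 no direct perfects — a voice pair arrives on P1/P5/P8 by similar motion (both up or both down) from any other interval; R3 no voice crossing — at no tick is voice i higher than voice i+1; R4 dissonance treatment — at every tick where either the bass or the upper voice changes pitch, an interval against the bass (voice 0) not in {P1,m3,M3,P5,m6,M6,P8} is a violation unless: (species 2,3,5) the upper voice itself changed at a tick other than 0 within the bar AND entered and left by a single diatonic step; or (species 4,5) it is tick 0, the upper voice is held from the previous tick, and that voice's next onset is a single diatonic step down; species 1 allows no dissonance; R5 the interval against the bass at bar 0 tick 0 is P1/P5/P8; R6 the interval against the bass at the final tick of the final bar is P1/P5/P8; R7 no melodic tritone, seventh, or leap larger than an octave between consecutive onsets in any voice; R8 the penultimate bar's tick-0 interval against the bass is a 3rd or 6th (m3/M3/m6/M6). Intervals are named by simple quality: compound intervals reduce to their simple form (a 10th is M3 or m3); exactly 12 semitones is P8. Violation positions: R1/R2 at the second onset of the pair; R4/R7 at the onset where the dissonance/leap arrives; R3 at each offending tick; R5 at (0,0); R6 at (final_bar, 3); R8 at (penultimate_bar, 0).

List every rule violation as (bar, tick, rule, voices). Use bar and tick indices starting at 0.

bar 0: v0=E3 v1=E4 downbeat P8
bar 1: v0=G3 v1=D4 downbeat P5
bar 2: v0=A3 v1=B4 downbeat M2
bar 3: v0=G3 v1=B3 downbeat M3
bar 4: v0=F3 v1=D4 downbeat M6
bar 5: v0=E3 v1=E4 downbeat P8
  -> R2 @ bar 1 tick 0 v(0, 1): E3/G3 m3 -> G3/D4 P5 similar
  -> R4 @ bar 2 tick 0 v(0, 1): A3/B4 M2 untreated

(1, 0, R2, (0, 1))
(2, 0, R4, (0, 1))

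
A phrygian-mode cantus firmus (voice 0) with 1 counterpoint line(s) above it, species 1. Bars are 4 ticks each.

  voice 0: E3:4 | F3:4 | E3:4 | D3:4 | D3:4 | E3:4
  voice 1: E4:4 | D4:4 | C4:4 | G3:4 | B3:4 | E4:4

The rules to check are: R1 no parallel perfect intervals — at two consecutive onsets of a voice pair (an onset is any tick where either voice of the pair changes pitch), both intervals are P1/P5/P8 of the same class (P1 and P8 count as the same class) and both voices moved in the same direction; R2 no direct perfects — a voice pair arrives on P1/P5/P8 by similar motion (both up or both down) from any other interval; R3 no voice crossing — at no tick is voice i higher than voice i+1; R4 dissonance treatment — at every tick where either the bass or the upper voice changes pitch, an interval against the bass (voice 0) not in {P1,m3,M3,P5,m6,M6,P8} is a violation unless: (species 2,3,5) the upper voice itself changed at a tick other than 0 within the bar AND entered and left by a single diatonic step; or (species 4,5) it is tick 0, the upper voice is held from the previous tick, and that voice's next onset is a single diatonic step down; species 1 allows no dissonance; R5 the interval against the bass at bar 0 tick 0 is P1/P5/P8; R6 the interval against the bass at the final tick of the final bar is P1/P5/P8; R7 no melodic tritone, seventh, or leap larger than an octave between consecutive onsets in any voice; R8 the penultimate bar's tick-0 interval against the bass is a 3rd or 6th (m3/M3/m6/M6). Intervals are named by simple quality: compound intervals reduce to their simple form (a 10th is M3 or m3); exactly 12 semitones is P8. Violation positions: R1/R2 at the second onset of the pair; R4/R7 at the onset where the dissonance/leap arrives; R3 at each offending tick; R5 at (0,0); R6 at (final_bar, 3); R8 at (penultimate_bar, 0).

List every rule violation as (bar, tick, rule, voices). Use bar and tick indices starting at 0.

bar 0: v0=E3 v1=E4 downbeat P8
bar 1: v0=F3 v1=D4 downbeat M6
bar 2: v0=E3 v1=C4 downbeat m6
bar 3: v0=D3 v1=G3 downbeat P4
bar 4: v0=D3 v1=B3 downbeat M6
bar 5: v0=E3 v1=E4 downbeat P8
  -> R4 @ bar 3 tick 0 v(0, 1): D3/G3 P4 untreated
  -> R2 @ bar 5 tick 0 v(0, 1): D3/B3 M6 -> E3/E4 P8 similar

(3, 0, R4, (0, 1))
(5, 0, R2, (0, 1))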